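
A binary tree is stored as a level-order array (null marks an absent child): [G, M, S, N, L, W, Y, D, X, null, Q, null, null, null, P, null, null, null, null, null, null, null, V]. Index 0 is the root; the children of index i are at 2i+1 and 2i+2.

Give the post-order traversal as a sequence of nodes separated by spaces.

D X N V Q L M W P Y S G

Post-order visits the left subtree, then the right subtree, then the node.
At G: go left to M.
  At M: go left to N.
    At N: go left to D.
      D is a leaf — visit D.
    At N: go right to X.
      X is a leaf — visit X.
    Visit N.
  At M: go right to L.
    At L: no left child.
    At L: go right to Q.
      At Q: no left child.
      At Q: go right to V.
        V is a leaf — visit V.
      Visit Q.
    Visit L.
  Visit M.
At G: go right to S.
  At S: go left to W.
    W is a leaf — visit W.
  At S: go right to Y.
    At Y: no left child.
    At Y: go right to P.
      P is a leaf — visit P.
    Visit Y.
  Visit S.
Visit G.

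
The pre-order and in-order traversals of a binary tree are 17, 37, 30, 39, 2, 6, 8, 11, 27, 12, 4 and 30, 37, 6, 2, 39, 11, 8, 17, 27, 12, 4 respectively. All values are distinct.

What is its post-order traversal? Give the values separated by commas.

The first element of pre-order is the root; it splits in-order into left and right subtrees.
Root 17: left subtree has 7 nodes {30, 37, 6, 2, 39, 11, 8}, right has 3 {27, 12, 4}.
  Root 37: left subtree has 1 node {30}, right has 5 {6, 2, 39, 11, 8}.
    Root 39: left subtree has 2 nodes {6, 2}, right has 2 {11, 8}.
      Root 2: left subtree has 1 node {6}, right has 0 { }.
      Root 8: left subtree has 1 node {11}, right has 0 { }.
  Root 27: left subtree has 0 nodes { }, right has 2 {12, 4}.
    Root 12: left subtree has 0 nodes { }, right has 1 {4}.

30, 6, 2, 11, 8, 39, 37, 4, 12, 27, 17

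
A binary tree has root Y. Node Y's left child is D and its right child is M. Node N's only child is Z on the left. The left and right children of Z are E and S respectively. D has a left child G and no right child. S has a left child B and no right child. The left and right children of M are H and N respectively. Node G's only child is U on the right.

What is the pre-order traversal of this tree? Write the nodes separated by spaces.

Pre-order visits the node, then its left subtree, then its right subtree.
Visit Y.
At Y: go left to D.
  Visit D.
  At D: go left to G.
    Visit G.
    At G: no left child.
    At G: go right to U.
      U is a leaf — visit U.
  At D: no right child.
At Y: go right to M.
  Visit M.
  At M: go left to H.
    H is a leaf — visit H.
  At M: go right to N.
    Visit N.
    At N: go left to Z.
      Visit Z.
      At Z: go left to E.
        E is a leaf — visit E.
      At Z: go right to S.
        Visit S.
        At S: go left to B.
          B is a leaf — visit B.
        At S: no right child.
    At N: no right child.

Y D G U M H N Z E S B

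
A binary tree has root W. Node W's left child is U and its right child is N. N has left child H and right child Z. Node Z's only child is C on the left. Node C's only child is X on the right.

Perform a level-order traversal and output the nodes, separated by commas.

Level-order visits nodes level by level from the root, left to right within each level.
Level 0: W
Level 1: U, N
Level 2: H, Z
Level 3: C
Level 4: X

W, U, N, H, Z, C, X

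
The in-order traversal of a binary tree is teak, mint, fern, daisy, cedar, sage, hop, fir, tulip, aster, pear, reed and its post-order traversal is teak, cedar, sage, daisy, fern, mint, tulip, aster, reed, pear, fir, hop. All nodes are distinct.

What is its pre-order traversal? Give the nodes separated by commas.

hop, mint, teak, fern, daisy, sage, cedar, fir, pear, aster, tulip, reed

The last element of post-order is the root; it splits in-order into left and right subtrees.
Root hop: left subtree has 6 nodes {teak, mint, fern, daisy, cedar, sage}, right has 5 {fir, tulip, aster, pear, reed}.
  Root mint: left subtree has 1 node {teak}, right has 4 {fern, daisy, cedar, sage}.
    Root fern: left subtree has 0 nodes { }, right has 3 {daisy, cedar, sage}.
      Root daisy: left subtree has 0 nodes { }, right has 2 {cedar, sage}.
        Root sage: left subtree has 1 node {cedar}, right has 0 { }.
  Root fir: left subtree has 0 nodes { }, right has 4 {tulip, aster, pear, reed}.
    Root pear: left subtree has 2 nodes {tulip, aster}, right has 1 {reed}.
      Root aster: left subtree has 1 node {tulip}, right has 0 { }.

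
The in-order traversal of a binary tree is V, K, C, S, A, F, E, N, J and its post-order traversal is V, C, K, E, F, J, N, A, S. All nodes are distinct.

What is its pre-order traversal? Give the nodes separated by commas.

The last element of post-order is the root; it splits in-order into left and right subtrees.
Root S: left subtree has 3 nodes {V, K, C}, right has 5 {A, F, E, N, J}.
  Root K: left subtree has 1 node {V}, right has 1 {C}.
  Root A: left subtree has 0 nodes { }, right has 4 {F, E, N, J}.
    Root N: left subtree has 2 nodes {F, E}, right has 1 {J}.
      Root F: left subtree has 0 nodes { }, right has 1 {E}.

S, K, V, C, A, N, F, E, J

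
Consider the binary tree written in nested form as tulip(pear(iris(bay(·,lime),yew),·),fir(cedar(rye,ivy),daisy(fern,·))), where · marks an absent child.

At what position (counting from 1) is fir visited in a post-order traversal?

11

Post-order visits the left subtree, then the right subtree, then the node.
At tulip: go left to pear.
  At pear: go left to iris.
    At iris: go left to bay.
      At bay: no left child.
      At bay: go right to lime.
        lime is a leaf — visit lime.
      Visit bay.
    At iris: go right to yew.
      yew is a leaf — visit yew.
    Visit iris.
  At pear: no right child.
  Visit pear.
At tulip: go right to fir.
  At fir: go left to cedar.
    At cedar: go left to rye.
      rye is a leaf — visit rye.
    At cedar: go right to ivy.
      ivy is a leaf — visit ivy.
    Visit cedar.
  At fir: go right to daisy.
    At daisy: go left to fern.
      fern is a leaf — visit fern.
    At daisy: no right child.
    Visit daisy.
  Visit fir.
Visit tulip.
Full post-order sequence: lime, bay, yew, iris, pear, rye, ivy, cedar, fern, daisy, fir, tulip.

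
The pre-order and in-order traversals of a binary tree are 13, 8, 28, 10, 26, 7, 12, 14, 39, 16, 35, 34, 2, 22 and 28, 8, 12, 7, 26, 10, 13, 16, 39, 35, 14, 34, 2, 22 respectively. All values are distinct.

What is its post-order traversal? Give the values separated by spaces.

The first element of pre-order is the root; it splits in-order into left and right subtrees.
Root 13: left subtree has 6 nodes {28, 8, 12, 7, 26, 10}, right has 7 {16, 39, 35, 14, 34, 2, 22}.
  Root 8: left subtree has 1 node {28}, right has 4 {12, 7, 26, 10}.
    Root 10: left subtree has 3 nodes {12, 7, 26}, right has 0 { }.
      Root 26: left subtree has 2 nodes {12, 7}, right has 0 { }.
        Root 7: left subtree has 1 node {12}, right has 0 { }.
  Root 14: left subtree has 3 nodes {16, 39, 35}, right has 3 {34, 2, 22}.
    Root 39: left subtree has 1 node {16}, right has 1 {35}.
    Root 34: left subtree has 0 nodes { }, right has 2 {2, 22}.
      Root 2: left subtree has 0 nodes { }, right has 1 {22}.

28 12 7 26 10 8 16 35 39 22 2 34 14 13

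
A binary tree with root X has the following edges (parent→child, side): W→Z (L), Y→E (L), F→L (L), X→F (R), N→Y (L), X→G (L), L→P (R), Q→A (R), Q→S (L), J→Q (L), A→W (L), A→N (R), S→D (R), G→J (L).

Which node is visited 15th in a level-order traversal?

E

Level-order visits nodes level by level from the root, left to right within each level.
Level 0: X
Level 1: G, F
Level 2: J, L
Level 3: Q, P
Level 4: S, A
Level 5: D, W, N
Level 6: Z, Y
Level 7: E
Full level-order sequence: X, G, F, J, L, Q, P, S, A, D, W, N, Z, Y, E.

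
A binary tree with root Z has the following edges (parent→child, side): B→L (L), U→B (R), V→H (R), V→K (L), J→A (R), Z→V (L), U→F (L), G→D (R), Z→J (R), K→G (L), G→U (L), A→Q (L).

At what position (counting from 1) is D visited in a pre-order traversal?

9

Pre-order visits the node, then its left subtree, then its right subtree.
Visit Z.
At Z: go left to V.
  Visit V.
  At V: go left to K.
    Visit K.
    At K: go left to G.
      Visit G.
      At G: go left to U.
        Visit U.
        At U: go left to F.
          F is a leaf — visit F.
        At U: go right to B.
          Visit B.
          At B: go left to L.
            L is a leaf — visit L.
          At B: no right child.
      At G: go right to D.
        D is a leaf — visit D.
    At K: no right child.
  At V: go right to H.
    H is a leaf — visit H.
At Z: go right to J.
  Visit J.
  At J: no left child.
  At J: go right to A.
    Visit A.
    At A: go left to Q.
      Q is a leaf — visit Q.
    At A: no right child.
Full pre-order sequence: Z, V, K, G, U, F, B, L, D, H, J, A, Q.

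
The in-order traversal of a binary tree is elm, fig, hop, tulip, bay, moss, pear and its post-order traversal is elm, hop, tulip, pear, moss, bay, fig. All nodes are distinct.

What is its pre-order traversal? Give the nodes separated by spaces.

The last element of post-order is the root; it splits in-order into left and right subtrees.
Root fig: left subtree has 1 node {elm}, right has 5 {hop, tulip, bay, moss, pear}.
  Root bay: left subtree has 2 nodes {hop, tulip}, right has 2 {moss, pear}.
    Root tulip: left subtree has 1 node {hop}, right has 0 { }.
    Root moss: left subtree has 0 nodes { }, right has 1 {pear}.

fig elm bay tulip hop moss pear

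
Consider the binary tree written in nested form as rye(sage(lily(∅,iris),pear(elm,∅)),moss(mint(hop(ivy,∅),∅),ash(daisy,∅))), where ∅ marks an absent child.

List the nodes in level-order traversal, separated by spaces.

Level-order visits nodes level by level from the root, left to right within each level.
Level 0: rye
Level 1: sage, moss
Level 2: lily, pear, mint, ash
Level 3: iris, elm, hop, daisy
Level 4: ivy

rye sage moss lily pear mint ash iris elm hop daisy ivy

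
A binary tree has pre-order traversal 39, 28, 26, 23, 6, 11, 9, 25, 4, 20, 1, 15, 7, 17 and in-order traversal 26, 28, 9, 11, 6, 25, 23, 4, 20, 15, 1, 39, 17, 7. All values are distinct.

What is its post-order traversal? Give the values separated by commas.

26, 9, 11, 25, 6, 15, 1, 20, 4, 23, 28, 17, 7, 39

The first element of pre-order is the root; it splits in-order into left and right subtrees.
Root 39: left subtree has 11 nodes {26, 28, 9, 11, 6, 25, 23, 4, 20, 15, 1}, right has 2 {17, 7}.
  Root 28: left subtree has 1 node {26}, right has 9 {9, 11, 6, 25, 23, 4, 20, 15, 1}.
    Root 23: left subtree has 4 nodes {9, 11, 6, 25}, right has 4 {4, 20, 15, 1}.
      Root 6: left subtree has 2 nodes {9, 11}, right has 1 {25}.
        Root 11: left subtree has 1 node {9}, right has 0 { }.
      Root 4: left subtree has 0 nodes { }, right has 3 {20, 15, 1}.
        Root 20: left subtree has 0 nodes { }, right has 2 {15, 1}.
          Root 1: left subtree has 1 node {15}, right has 0 { }.
  Root 7: left subtree has 1 node {17}, right has 0 { }.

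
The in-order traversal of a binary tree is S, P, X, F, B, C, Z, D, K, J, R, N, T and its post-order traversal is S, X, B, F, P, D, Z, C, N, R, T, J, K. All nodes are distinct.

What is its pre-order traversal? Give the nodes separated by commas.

The last element of post-order is the root; it splits in-order into left and right subtrees.
Root K: left subtree has 8 nodes {S, P, X, F, B, C, Z, D}, right has 4 {J, R, N, T}.
  Root C: left subtree has 5 nodes {S, P, X, F, B}, right has 2 {Z, D}.
    Root P: left subtree has 1 node {S}, right has 3 {X, F, B}.
      Root F: left subtree has 1 node {X}, right has 1 {B}.
    Root Z: left subtree has 0 nodes { }, right has 1 {D}.
  Root J: left subtree has 0 nodes { }, right has 3 {R, N, T}.
    Root T: left subtree has 2 nodes {R, N}, right has 0 { }.
      Root R: left subtree has 0 nodes { }, right has 1 {N}.

K, C, P, S, F, X, B, Z, D, J, T, R, N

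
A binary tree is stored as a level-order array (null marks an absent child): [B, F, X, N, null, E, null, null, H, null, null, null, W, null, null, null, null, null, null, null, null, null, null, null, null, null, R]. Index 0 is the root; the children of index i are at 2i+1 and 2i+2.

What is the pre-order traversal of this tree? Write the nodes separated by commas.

B, F, N, H, X, E, W, R

Pre-order visits the node, then its left subtree, then its right subtree.
Visit B.
At B: go left to F.
  Visit F.
  At F: go left to N.
    Visit N.
    At N: no left child.
    At N: go right to H.
      H is a leaf — visit H.
  At F: no right child.
At B: go right to X.
  Visit X.
  At X: go left to E.
    Visit E.
    At E: no left child.
    At E: go right to W.
      Visit W.
      At W: no left child.
      At W: go right to R.
        R is a leaf — visit R.
  At X: no right child.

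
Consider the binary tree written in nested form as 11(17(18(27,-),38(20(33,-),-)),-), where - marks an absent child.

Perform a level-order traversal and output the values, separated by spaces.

Level-order visits nodes level by level from the root, left to right within each level.
Level 0: 11
Level 1: 17
Level 2: 18, 38
Level 3: 27, 20
Level 4: 33

11 17 18 38 27 20 33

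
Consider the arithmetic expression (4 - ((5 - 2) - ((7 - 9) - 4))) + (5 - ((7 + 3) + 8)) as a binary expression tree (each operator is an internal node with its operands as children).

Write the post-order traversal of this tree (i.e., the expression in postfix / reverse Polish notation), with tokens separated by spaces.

Post-order on an expression tree gives postfix notation: for each operator, emit left operand, right operand, then the operator.

4 5 2 - 7 9 - 4 - - - 5 7 3 + 8 + - +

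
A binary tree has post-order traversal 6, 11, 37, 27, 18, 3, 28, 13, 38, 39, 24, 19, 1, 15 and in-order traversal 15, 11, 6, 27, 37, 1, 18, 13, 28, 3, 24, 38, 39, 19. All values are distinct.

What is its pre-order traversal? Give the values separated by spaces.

The last element of post-order is the root; it splits in-order into left and right subtrees.
Root 15: left subtree has 0 nodes { }, right has 13 {11, 6, 27, 37, 1, 18, 13, 28, 3, 24, 38, 39, 19}.
  Root 1: left subtree has 4 nodes {11, 6, 27, 37}, right has 8 {18, 13, 28, 3, 24, 38, 39, 19}.
    Root 27: left subtree has 2 nodes {11, 6}, right has 1 {37}.
      Root 11: left subtree has 0 nodes { }, right has 1 {6}.
    Root 19: left subtree has 7 nodes {18, 13, 28, 3, 24, 38, 39}, right has 0 { }.
      Root 24: left subtree has 4 nodes {18, 13, 28, 3}, right has 2 {38, 39}.
        Root 13: left subtree has 1 node {18}, right has 2 {28, 3}.
          Root 28: left subtree has 0 nodes { }, right has 1 {3}.
        Root 39: left subtree has 1 node {38}, right has 0 { }.

15 1 27 11 6 37 19 24 13 18 28 3 39 38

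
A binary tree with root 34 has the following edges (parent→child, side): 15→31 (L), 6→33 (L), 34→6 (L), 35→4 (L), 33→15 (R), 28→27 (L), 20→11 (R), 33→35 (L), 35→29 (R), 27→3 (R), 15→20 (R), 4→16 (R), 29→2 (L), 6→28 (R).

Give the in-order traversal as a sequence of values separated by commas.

In-order visits the left subtree, then the node, then the right subtree.
At 34: go left to 6.
  At 6: go left to 33.
    At 33: go left to 35.
      At 35: go left to 4.
        At 4: no left child.
        Visit 4.
        At 4: go right to 16.
          16 is a leaf — visit 16.
      Visit 35.
      At 35: go right to 29.
        At 29: go left to 2.
          2 is a leaf — visit 2.
        Visit 29.
        At 29: no right child.
    Visit 33.
    At 33: go right to 15.
      At 15: go left to 31.
        31 is a leaf — visit 31.
      Visit 15.
      At 15: go right to 20.
        At 20: no left child.
        Visit 20.
        At 20: go right to 11.
          11 is a leaf — visit 11.
  Visit 6.
  At 6: go right to 28.
    At 28: go left to 27.
      At 27: no left child.
      Visit 27.
      At 27: go right to 3.
        3 is a leaf — visit 3.
    Visit 28.
    At 28: no right child.
Visit 34.
At 34: no right child.

4, 16, 35, 2, 29, 33, 31, 15, 20, 11, 6, 27, 3, 28, 34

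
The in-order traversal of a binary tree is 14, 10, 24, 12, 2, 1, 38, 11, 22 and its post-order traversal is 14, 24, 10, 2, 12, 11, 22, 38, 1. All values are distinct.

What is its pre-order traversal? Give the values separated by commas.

1, 12, 10, 14, 24, 2, 38, 22, 11

The last element of post-order is the root; it splits in-order into left and right subtrees.
Root 1: left subtree has 5 nodes {14, 10, 24, 12, 2}, right has 3 {38, 11, 22}.
  Root 12: left subtree has 3 nodes {14, 10, 24}, right has 1 {2}.
    Root 10: left subtree has 1 node {14}, right has 1 {24}.
  Root 38: left subtree has 0 nodes { }, right has 2 {11, 22}.
    Root 22: left subtree has 1 node {11}, right has 0 { }.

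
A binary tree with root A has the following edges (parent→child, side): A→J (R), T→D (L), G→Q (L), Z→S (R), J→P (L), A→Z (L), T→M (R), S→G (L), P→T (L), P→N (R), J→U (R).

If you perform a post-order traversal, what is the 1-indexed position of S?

3

Post-order visits the left subtree, then the right subtree, then the node.
At A: go left to Z.
  At Z: no left child.
  At Z: go right to S.
    At S: go left to G.
      At G: go left to Q.
        Q is a leaf — visit Q.
      At G: no right child.
      Visit G.
    At S: no right child.
    Visit S.
  Visit Z.
At A: go right to J.
  At J: go left to P.
    At P: go left to T.
      At T: go left to D.
        D is a leaf — visit D.
      At T: go right to M.
        M is a leaf — visit M.
      Visit T.
    At P: go right to N.
      N is a leaf — visit N.
    Visit P.
  At J: go right to U.
    U is a leaf — visit U.
  Visit J.
Visit A.
Full post-order sequence: Q, G, S, Z, D, M, T, N, P, U, J, A.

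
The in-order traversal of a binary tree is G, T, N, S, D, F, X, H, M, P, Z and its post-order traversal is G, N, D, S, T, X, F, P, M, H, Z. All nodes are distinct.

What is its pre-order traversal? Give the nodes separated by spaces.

Z H F T G S N D X M P

The last element of post-order is the root; it splits in-order into left and right subtrees.
Root Z: left subtree has 10 nodes {G, T, N, S, D, F, X, H, M, P}, right has 0 { }.
  Root H: left subtree has 7 nodes {G, T, N, S, D, F, X}, right has 2 {M, P}.
    Root F: left subtree has 5 nodes {G, T, N, S, D}, right has 1 {X}.
      Root T: left subtree has 1 node {G}, right has 3 {N, S, D}.
        Root S: left subtree has 1 node {N}, right has 1 {D}.
    Root M: left subtree has 0 nodes { }, right has 1 {P}.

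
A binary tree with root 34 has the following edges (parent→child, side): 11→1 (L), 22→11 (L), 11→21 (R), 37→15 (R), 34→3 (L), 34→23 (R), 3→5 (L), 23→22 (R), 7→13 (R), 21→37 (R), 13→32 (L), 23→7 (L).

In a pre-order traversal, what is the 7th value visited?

32

Pre-order visits the node, then its left subtree, then its right subtree.
Visit 34.
At 34: go left to 3.
  Visit 3.
  At 3: go left to 5.
    5 is a leaf — visit 5.
  At 3: no right child.
At 34: go right to 23.
  Visit 23.
  At 23: go left to 7.
    Visit 7.
    At 7: no left child.
    At 7: go right to 13.
      Visit 13.
      At 13: go left to 32.
        32 is a leaf — visit 32.
      At 13: no right child.
  At 23: go right to 22.
    Visit 22.
    At 22: go left to 11.
      Visit 11.
      At 11: go left to 1.
        1 is a leaf — visit 1.
      At 11: go right to 21.
        Visit 21.
        At 21: no left child.
        At 21: go right to 37.
          Visit 37.
          At 37: no left child.
          At 37: go right to 15.
            15 is a leaf — visit 15.
    At 22: no right child.
Full pre-order sequence: 34, 3, 5, 23, 7, 13, 32, 22, 11, 1, 21, 37, 15.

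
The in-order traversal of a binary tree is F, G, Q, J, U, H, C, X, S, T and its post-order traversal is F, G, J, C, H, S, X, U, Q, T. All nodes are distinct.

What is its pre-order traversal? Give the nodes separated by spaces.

T Q G F U J X H C S

The last element of post-order is the root; it splits in-order into left and right subtrees.
Root T: left subtree has 9 nodes {F, G, Q, J, U, H, C, X, S}, right has 0 { }.
  Root Q: left subtree has 2 nodes {F, G}, right has 6 {J, U, H, C, X, S}.
    Root G: left subtree has 1 node {F}, right has 0 { }.
    Root U: left subtree has 1 node {J}, right has 4 {H, C, X, S}.
      Root X: left subtree has 2 nodes {H, C}, right has 1 {S}.
        Root H: left subtree has 0 nodes { }, right has 1 {C}.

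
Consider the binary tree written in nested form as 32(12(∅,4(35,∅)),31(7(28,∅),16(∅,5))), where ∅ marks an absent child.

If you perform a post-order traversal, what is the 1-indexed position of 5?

6

Post-order visits the left subtree, then the right subtree, then the node.
At 32: go left to 12.
  At 12: no left child.
  At 12: go right to 4.
    At 4: go left to 35.
      35 is a leaf — visit 35.
    At 4: no right child.
    Visit 4.
  Visit 12.
At 32: go right to 31.
  At 31: go left to 7.
    At 7: go left to 28.
      28 is a leaf — visit 28.
    At 7: no right child.
    Visit 7.
  At 31: go right to 16.
    At 16: no left child.
    At 16: go right to 5.
      5 is a leaf — visit 5.
    Visit 16.
  Visit 31.
Visit 32.
Full post-order sequence: 35, 4, 12, 28, 7, 5, 16, 31, 32.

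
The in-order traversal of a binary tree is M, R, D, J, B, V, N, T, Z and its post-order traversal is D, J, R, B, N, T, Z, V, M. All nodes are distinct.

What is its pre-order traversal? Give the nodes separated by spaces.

M V B R J D Z T N

The last element of post-order is the root; it splits in-order into left and right subtrees.
Root M: left subtree has 0 nodes { }, right has 8 {R, D, J, B, V, N, T, Z}.
  Root V: left subtree has 4 nodes {R, D, J, B}, right has 3 {N, T, Z}.
    Root B: left subtree has 3 nodes {R, D, J}, right has 0 { }.
      Root R: left subtree has 0 nodes { }, right has 2 {D, J}.
        Root J: left subtree has 1 node {D}, right has 0 { }.
    Root Z: left subtree has 2 nodes {N, T}, right has 0 { }.
      Root T: left subtree has 1 node {N}, right has 0 { }.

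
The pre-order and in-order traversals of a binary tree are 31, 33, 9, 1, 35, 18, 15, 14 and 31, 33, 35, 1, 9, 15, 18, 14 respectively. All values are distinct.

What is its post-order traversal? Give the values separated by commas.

The first element of pre-order is the root; it splits in-order into left and right subtrees.
Root 31: left subtree has 0 nodes { }, right has 7 {33, 35, 1, 9, 15, 18, 14}.
  Root 33: left subtree has 0 nodes { }, right has 6 {35, 1, 9, 15, 18, 14}.
    Root 9: left subtree has 2 nodes {35, 1}, right has 3 {15, 18, 14}.
      Root 1: left subtree has 1 node {35}, right has 0 { }.
      Root 18: left subtree has 1 node {15}, right has 1 {14}.

35, 1, 15, 14, 18, 9, 33, 31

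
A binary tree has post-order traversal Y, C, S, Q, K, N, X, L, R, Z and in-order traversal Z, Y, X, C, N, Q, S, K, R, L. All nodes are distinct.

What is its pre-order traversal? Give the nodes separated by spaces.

Z R X Y N C K Q S L

The last element of post-order is the root; it splits in-order into left and right subtrees.
Root Z: left subtree has 0 nodes { }, right has 9 {Y, X, C, N, Q, S, K, R, L}.
  Root R: left subtree has 7 nodes {Y, X, C, N, Q, S, K}, right has 1 {L}.
    Root X: left subtree has 1 node {Y}, right has 5 {C, N, Q, S, K}.
      Root N: left subtree has 1 node {C}, right has 3 {Q, S, K}.
        Root K: left subtree has 2 nodes {Q, S}, right has 0 { }.
          Root Q: left subtree has 0 nodes { }, right has 1 {S}.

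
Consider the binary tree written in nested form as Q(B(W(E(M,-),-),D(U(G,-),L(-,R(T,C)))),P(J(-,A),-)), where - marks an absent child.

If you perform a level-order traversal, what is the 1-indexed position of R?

Level-order visits nodes level by level from the root, left to right within each level.
Level 0: Q
Level 1: B, P
Level 2: W, D, J
Level 3: E, U, L, A
Level 4: M, G, R
Level 5: T, C
Full level-order sequence: Q, B, P, W, D, J, E, U, L, A, M, G, R, T, C.

13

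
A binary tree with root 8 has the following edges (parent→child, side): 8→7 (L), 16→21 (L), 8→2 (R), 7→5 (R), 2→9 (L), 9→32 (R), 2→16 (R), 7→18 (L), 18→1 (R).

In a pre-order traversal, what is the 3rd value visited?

18

Pre-order visits the node, then its left subtree, then its right subtree.
Visit 8.
At 8: go left to 7.
  Visit 7.
  At 7: go left to 18.
    Visit 18.
    At 18: no left child.
    At 18: go right to 1.
      1 is a leaf — visit 1.
  At 7: go right to 5.
    5 is a leaf — visit 5.
At 8: go right to 2.
  Visit 2.
  At 2: go left to 9.
    Visit 9.
    At 9: no left child.
    At 9: go right to 32.
      32 is a leaf — visit 32.
  At 2: go right to 16.
    Visit 16.
    At 16: go left to 21.
      21 is a leaf — visit 21.
    At 16: no right child.
Full pre-order sequence: 8, 7, 18, 1, 5, 2, 9, 32, 16, 21.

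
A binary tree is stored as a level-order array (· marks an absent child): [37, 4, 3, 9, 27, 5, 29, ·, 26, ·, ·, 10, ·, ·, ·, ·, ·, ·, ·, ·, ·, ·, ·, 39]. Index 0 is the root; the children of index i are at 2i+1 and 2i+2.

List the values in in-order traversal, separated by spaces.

In-order visits the left subtree, then the node, then the right subtree.
At 37: go left to 4.
  At 4: go left to 9.
    At 9: no left child.
    Visit 9.
    At 9: go right to 26.
      26 is a leaf — visit 26.
  Visit 4.
  At 4: go right to 27.
    27 is a leaf — visit 27.
Visit 37.
At 37: go right to 3.
  At 3: go left to 5.
    At 5: go left to 10.
      At 10: go left to 39.
        39 is a leaf — visit 39.
      Visit 10.
      At 10: no right child.
    Visit 5.
    At 5: no right child.
  Visit 3.
  At 3: go right to 29.
    29 is a leaf — visit 29.

9 26 4 27 37 39 10 5 3 29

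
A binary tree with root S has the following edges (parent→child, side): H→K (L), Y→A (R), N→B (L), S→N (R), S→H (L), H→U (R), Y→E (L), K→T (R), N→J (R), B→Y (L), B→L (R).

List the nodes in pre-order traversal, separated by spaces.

Pre-order visits the node, then its left subtree, then its right subtree.
Visit S.
At S: go left to H.
  Visit H.
  At H: go left to K.
    Visit K.
    At K: no left child.
    At K: go right to T.
      T is a leaf — visit T.
  At H: go right to U.
    U is a leaf — visit U.
At S: go right to N.
  Visit N.
  At N: go left to B.
    Visit B.
    At B: go left to Y.
      Visit Y.
      At Y: go left to E.
        E is a leaf — visit E.
      At Y: go right to A.
        A is a leaf — visit A.
    At B: go right to L.
      L is a leaf — visit L.
  At N: go right to J.
    J is a leaf — visit J.

S H K T U N B Y E A L J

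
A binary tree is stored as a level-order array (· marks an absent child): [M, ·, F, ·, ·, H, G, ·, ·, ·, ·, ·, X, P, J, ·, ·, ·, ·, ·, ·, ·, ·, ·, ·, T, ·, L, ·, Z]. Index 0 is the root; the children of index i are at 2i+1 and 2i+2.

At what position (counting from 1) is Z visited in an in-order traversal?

In-order visits the left subtree, then the node, then the right subtree.
At M: no left child.
Visit M.
At M: go right to F.
  At F: go left to H.
    At H: no left child.
    Visit H.
    At H: go right to X.
      At X: go left to T.
        T is a leaf — visit T.
      Visit X.
      At X: no right child.
  Visit F.
  At F: go right to G.
    At G: go left to P.
      At P: go left to L.
        L is a leaf — visit L.
      Visit P.
      At P: no right child.
    Visit G.
    At G: go right to J.
      At J: go left to Z.
        Z is a leaf — visit Z.
      Visit J.
      At J: no right child.
Full in-order sequence: M, H, T, X, F, L, P, G, Z, J.

9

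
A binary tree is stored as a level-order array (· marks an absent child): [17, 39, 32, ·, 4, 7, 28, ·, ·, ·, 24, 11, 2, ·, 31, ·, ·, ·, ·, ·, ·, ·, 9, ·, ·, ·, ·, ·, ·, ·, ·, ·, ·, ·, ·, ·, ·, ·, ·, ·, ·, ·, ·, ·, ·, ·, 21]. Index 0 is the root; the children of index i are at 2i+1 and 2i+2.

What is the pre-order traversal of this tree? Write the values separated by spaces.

17 39 4 24 9 21 32 7 11 2 28 31

Pre-order visits the node, then its left subtree, then its right subtree.
Visit 17.
At 17: go left to 39.
  Visit 39.
  At 39: no left child.
  At 39: go right to 4.
    Visit 4.
    At 4: no left child.
    At 4: go right to 24.
      Visit 24.
      At 24: no left child.
      At 24: go right to 9.
        Visit 9.
        At 9: no left child.
        At 9: go right to 21.
          21 is a leaf — visit 21.
At 17: go right to 32.
  Visit 32.
  At 32: go left to 7.
    Visit 7.
    At 7: go left to 11.
      11 is a leaf — visit 11.
    At 7: go right to 2.
      2 is a leaf — visit 2.
  At 32: go right to 28.
    Visit 28.
    At 28: no left child.
    At 28: go right to 31.
      31 is a leaf — visit 31.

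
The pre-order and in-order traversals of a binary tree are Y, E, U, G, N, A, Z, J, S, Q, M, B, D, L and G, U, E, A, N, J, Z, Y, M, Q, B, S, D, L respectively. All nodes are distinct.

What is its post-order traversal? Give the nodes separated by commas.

The first element of pre-order is the root; it splits in-order into left and right subtrees.
Root Y: left subtree has 7 nodes {G, U, E, A, N, J, Z}, right has 6 {M, Q, B, S, D, L}.
  Root E: left subtree has 2 nodes {G, U}, right has 4 {A, N, J, Z}.
    Root U: left subtree has 1 node {G}, right has 0 { }.
    Root N: left subtree has 1 node {A}, right has 2 {J, Z}.
      Root Z: left subtree has 1 node {J}, right has 0 { }.
  Root S: left subtree has 3 nodes {M, Q, B}, right has 2 {D, L}.
    Root Q: left subtree has 1 node {M}, right has 1 {B}.
    Root D: left subtree has 0 nodes { }, right has 1 {L}.

G, U, A, J, Z, N, E, M, B, Q, L, D, S, Y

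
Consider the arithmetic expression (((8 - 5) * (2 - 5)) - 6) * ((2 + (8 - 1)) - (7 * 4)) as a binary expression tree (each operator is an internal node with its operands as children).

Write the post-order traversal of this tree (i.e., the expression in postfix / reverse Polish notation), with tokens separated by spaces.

8 5 - 2 5 - * 6 - 2 8 1 - + 7 4 * - *

Post-order on an expression tree gives postfix notation: for each operator, emit left operand, right operand, then the operator.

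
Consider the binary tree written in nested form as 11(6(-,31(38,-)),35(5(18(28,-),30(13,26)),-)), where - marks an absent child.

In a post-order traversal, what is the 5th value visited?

Post-order visits the left subtree, then the right subtree, then the node.
At 11: go left to 6.
  At 6: no left child.
  At 6: go right to 31.
    At 31: go left to 38.
      38 is a leaf — visit 38.
    At 31: no right child.
    Visit 31.
  Visit 6.
At 11: go right to 35.
  At 35: go left to 5.
    At 5: go left to 18.
      At 18: go left to 28.
        28 is a leaf — visit 28.
      At 18: no right child.
      Visit 18.
    At 5: go right to 30.
      At 30: go left to 13.
        13 is a leaf — visit 13.
      At 30: go right to 26.
        26 is a leaf — visit 26.
      Visit 30.
    Visit 5.
  At 35: no right child.
  Visit 35.
Visit 11.
Full post-order sequence: 38, 31, 6, 28, 18, 13, 26, 30, 5, 35, 11.

18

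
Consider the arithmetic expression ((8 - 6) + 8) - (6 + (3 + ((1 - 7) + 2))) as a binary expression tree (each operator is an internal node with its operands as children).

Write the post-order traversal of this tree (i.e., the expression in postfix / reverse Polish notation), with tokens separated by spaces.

8 6 - 8 + 6 3 1 7 - 2 + + + -

Post-order on an expression tree gives postfix notation: for each operator, emit left operand, right operand, then the operator.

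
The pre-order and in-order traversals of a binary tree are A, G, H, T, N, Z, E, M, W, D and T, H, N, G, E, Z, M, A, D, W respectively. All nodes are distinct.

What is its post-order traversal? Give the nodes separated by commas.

T, N, H, E, M, Z, G, D, W, A

The first element of pre-order is the root; it splits in-order into left and right subtrees.
Root A: left subtree has 7 nodes {T, H, N, G, E, Z, M}, right has 2 {D, W}.
  Root G: left subtree has 3 nodes {T, H, N}, right has 3 {E, Z, M}.
    Root H: left subtree has 1 node {T}, right has 1 {N}.
    Root Z: left subtree has 1 node {E}, right has 1 {M}.
  Root W: left subtree has 1 node {D}, right has 0 { }.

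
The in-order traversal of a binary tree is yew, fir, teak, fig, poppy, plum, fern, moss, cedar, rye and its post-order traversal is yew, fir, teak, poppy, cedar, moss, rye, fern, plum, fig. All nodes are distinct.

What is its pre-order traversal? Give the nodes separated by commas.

fig, teak, fir, yew, plum, poppy, fern, rye, moss, cedar

The last element of post-order is the root; it splits in-order into left and right subtrees.
Root fig: left subtree has 3 nodes {yew, fir, teak}, right has 6 {poppy, plum, fern, moss, cedar, rye}.
  Root teak: left subtree has 2 nodes {yew, fir}, right has 0 { }.
    Root fir: left subtree has 1 node {yew}, right has 0 { }.
  Root plum: left subtree has 1 node {poppy}, right has 4 {fern, moss, cedar, rye}.
    Root fern: left subtree has 0 nodes { }, right has 3 {moss, cedar, rye}.
      Root rye: left subtree has 2 nodes {moss, cedar}, right has 0 { }.
        Root moss: left subtree has 0 nodes { }, right has 1 {cedar}.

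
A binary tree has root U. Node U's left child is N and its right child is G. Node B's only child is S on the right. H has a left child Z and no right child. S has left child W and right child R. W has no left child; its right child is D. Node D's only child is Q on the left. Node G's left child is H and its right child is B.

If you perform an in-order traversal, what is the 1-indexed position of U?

2

In-order visits the left subtree, then the node, then the right subtree.
At U: go left to N.
  N is a leaf — visit N.
Visit U.
At U: go right to G.
  At G: go left to H.
    At H: go left to Z.
      Z is a leaf — visit Z.
    Visit H.
    At H: no right child.
  Visit G.
  At G: go right to B.
    At B: no left child.
    Visit B.
    At B: go right to S.
      At S: go left to W.
        At W: no left child.
        Visit W.
        At W: go right to D.
          At D: go left to Q.
            Q is a leaf — visit Q.
          Visit D.
          At D: no right child.
      Visit S.
      At S: go right to R.
        R is a leaf — visit R.
Full in-order sequence: N, U, Z, H, G, B, W, Q, D, S, R.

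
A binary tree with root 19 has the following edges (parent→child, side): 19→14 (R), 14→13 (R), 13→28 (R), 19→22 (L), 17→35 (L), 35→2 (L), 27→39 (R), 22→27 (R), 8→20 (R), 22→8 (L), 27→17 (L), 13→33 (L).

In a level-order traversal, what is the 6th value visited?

Level-order visits nodes level by level from the root, left to right within each level.
Level 0: 19
Level 1: 22, 14
Level 2: 8, 27, 13
Level 3: 20, 17, 39, 33, 28
Level 4: 35
Level 5: 2
Full level-order sequence: 19, 22, 14, 8, 27, 13, 20, 17, 39, 33, 28, 35, 2.

13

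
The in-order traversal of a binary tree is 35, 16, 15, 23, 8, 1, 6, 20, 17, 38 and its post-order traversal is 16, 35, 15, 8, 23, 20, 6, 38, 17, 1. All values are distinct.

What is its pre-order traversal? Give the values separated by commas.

1, 23, 15, 35, 16, 8, 17, 6, 20, 38

The last element of post-order is the root; it splits in-order into left and right subtrees.
Root 1: left subtree has 5 nodes {35, 16, 15, 23, 8}, right has 4 {6, 20, 17, 38}.
  Root 23: left subtree has 3 nodes {35, 16, 15}, right has 1 {8}.
    Root 15: left subtree has 2 nodes {35, 16}, right has 0 { }.
      Root 35: left subtree has 0 nodes { }, right has 1 {16}.
  Root 17: left subtree has 2 nodes {6, 20}, right has 1 {38}.
    Root 6: left subtree has 0 nodes { }, right has 1 {20}.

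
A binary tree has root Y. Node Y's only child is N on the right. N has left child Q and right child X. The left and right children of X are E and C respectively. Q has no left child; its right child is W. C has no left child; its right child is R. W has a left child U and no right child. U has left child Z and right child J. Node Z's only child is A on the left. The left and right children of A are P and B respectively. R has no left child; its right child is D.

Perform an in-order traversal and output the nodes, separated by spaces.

In-order visits the left subtree, then the node, then the right subtree.
At Y: no left child.
Visit Y.
At Y: go right to N.
  At N: go left to Q.
    At Q: no left child.
    Visit Q.
    At Q: go right to W.
      At W: go left to U.
        At U: go left to Z.
          At Z: go left to A.
            At A: go left to P.
              P is a leaf — visit P.
            Visit A.
            At A: go right to B.
              B is a leaf — visit B.
          Visit Z.
          At Z: no right child.
        Visit U.
        At U: go right to J.
          J is a leaf — visit J.
      Visit W.
      At W: no right child.
  Visit N.
  At N: go right to X.
    At X: go left to E.
      E is a leaf — visit E.
    Visit X.
    At X: go right to C.
      At C: no left child.
      Visit C.
      At C: go right to R.
        At R: no left child.
        Visit R.
        At R: go right to D.
          D is a leaf — visit D.

Y Q P A B Z U J W N E X C R D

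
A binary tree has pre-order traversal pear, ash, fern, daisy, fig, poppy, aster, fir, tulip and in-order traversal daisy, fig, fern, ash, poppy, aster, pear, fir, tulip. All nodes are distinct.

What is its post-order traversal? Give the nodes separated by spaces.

fig daisy fern aster poppy ash tulip fir pear

The first element of pre-order is the root; it splits in-order into left and right subtrees.
Root pear: left subtree has 6 nodes {daisy, fig, fern, ash, poppy, aster}, right has 2 {fir, tulip}.
  Root ash: left subtree has 3 nodes {daisy, fig, fern}, right has 2 {poppy, aster}.
    Root fern: left subtree has 2 nodes {daisy, fig}, right has 0 { }.
      Root daisy: left subtree has 0 nodes { }, right has 1 {fig}.
    Root poppy: left subtree has 0 nodes { }, right has 1 {aster}.
  Root fir: left subtree has 0 nodes { }, right has 1 {tulip}.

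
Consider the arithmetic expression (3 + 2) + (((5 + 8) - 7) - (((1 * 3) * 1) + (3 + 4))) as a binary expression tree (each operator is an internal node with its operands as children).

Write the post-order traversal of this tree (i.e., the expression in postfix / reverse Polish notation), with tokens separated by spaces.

3 2 + 5 8 + 7 - 1 3 * 1 * 3 4 + + - +

Post-order on an expression tree gives postfix notation: for each operator, emit left operand, right operand, then the operator.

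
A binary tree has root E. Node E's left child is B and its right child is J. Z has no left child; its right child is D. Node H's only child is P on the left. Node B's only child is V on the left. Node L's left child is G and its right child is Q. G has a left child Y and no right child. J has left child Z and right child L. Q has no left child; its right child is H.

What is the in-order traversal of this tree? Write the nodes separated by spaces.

V B E Z D J Y G L Q P H

In-order visits the left subtree, then the node, then the right subtree.
At E: go left to B.
  At B: go left to V.
    V is a leaf — visit V.
  Visit B.
  At B: no right child.
Visit E.
At E: go right to J.
  At J: go left to Z.
    At Z: no left child.
    Visit Z.
    At Z: go right to D.
      D is a leaf — visit D.
  Visit J.
  At J: go right to L.
    At L: go left to G.
      At G: go left to Y.
        Y is a leaf — visit Y.
      Visit G.
      At G: no right child.
    Visit L.
    At L: go right to Q.
      At Q: no left child.
      Visit Q.
      At Q: go right to H.
        At H: go left to P.
          P is a leaf — visit P.
        Visit H.
        At H: no right child.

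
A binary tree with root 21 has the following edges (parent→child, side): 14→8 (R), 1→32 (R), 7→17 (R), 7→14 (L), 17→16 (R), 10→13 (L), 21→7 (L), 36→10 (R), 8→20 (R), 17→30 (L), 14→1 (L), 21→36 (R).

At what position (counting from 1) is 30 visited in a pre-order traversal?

9

Pre-order visits the node, then its left subtree, then its right subtree.
Visit 21.
At 21: go left to 7.
  Visit 7.
  At 7: go left to 14.
    Visit 14.
    At 14: go left to 1.
      Visit 1.
      At 1: no left child.
      At 1: go right to 32.
        32 is a leaf — visit 32.
    At 14: go right to 8.
      Visit 8.
      At 8: no left child.
      At 8: go right to 20.
        20 is a leaf — visit 20.
  At 7: go right to 17.
    Visit 17.
    At 17: go left to 30.
      30 is a leaf — visit 30.
    At 17: go right to 16.
      16 is a leaf — visit 16.
At 21: go right to 36.
  Visit 36.
  At 36: no left child.
  At 36: go right to 10.
    Visit 10.
    At 10: go left to 13.
      13 is a leaf — visit 13.
    At 10: no right child.
Full pre-order sequence: 21, 7, 14, 1, 32, 8, 20, 17, 30, 16, 36, 10, 13.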